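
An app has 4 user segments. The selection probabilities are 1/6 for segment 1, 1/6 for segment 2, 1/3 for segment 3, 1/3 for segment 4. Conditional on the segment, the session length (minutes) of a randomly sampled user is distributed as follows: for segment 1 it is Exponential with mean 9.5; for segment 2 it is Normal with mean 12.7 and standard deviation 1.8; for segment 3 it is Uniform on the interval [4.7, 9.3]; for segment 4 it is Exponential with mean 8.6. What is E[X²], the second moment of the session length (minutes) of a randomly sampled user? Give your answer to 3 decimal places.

For each component E[X²] = Var + (mean)², giving 1: 180.5; 2: 164.53; 3: 50.7633; 4: 147.92.
Overall E[X²] = 0.166667·180.5 + 0.166667·164.53 + 0.333333·50.7633 + 0.333333·147.92 = 123.733.

123.733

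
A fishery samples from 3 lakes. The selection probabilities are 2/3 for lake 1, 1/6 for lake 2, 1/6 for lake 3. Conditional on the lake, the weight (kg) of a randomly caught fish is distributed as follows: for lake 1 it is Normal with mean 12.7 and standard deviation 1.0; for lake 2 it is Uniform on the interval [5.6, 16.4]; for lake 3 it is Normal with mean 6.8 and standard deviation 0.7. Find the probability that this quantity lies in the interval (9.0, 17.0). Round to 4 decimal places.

0.7809

Conditional on each lake, P(9.0 < X < 17.0): 1: 0.999884; 2: 0.685185; 3: 0.000836537.
By total probability, P(9.0 < X < 17.0) = 0.666667·0.999884 + 0.166667·0.685185 + 0.166667·0.000836537 = 0.780926.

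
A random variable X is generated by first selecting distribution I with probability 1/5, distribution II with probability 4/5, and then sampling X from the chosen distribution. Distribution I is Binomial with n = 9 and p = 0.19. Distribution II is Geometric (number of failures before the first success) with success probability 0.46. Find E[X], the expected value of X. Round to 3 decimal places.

Component means — I: 1.71; II: 1.17391.
E[X] = 0.2·1.71 + 0.8·1.17391 = 1.28113.

1.281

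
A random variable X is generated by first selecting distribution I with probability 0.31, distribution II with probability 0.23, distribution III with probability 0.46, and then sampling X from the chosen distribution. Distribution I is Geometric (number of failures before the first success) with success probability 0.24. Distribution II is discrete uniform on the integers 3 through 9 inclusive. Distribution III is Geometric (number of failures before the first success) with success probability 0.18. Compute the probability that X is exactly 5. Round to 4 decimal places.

0.0824

Conditional on each component, P(X = 5): I: 0.0608526; II: 0.142857; III: 0.0667332.
By total probability, P(X = 5) = 0.31·0.0608526 + 0.23·0.142857 + 0.46·0.0667332 = 0.0824187.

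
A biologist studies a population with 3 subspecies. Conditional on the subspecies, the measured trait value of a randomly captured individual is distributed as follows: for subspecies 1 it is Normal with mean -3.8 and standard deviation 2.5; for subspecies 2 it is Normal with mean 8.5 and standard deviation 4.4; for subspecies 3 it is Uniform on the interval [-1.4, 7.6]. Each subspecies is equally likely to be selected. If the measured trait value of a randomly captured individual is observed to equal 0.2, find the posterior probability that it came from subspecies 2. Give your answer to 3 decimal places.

0.090

Likelihoods f(0.2 | ·): 1: 0.0443683; 2: 0.0153027; 3: 0.111111.
Posterior ∝ prior × likelihood. Numerator for 2: 0.333333·0.0153027 = 0.0051009.
Normalizing constant: 0.333333·0.0443683 + 0.333333·0.0153027 + 0.333333·0.111111 = 0.0569274.
P(2 | observation) = 0.0051009 / 0.0569274 = 0.0896036.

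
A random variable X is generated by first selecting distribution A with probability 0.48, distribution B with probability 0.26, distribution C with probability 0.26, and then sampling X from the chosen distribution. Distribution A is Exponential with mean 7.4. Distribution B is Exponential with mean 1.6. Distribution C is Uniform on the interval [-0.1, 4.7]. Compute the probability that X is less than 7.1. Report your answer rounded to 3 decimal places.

0.813

Conditional on each component, P(X < 7.1): A: 0.6169; B: 0.988175; C: 1.
By total probability, P(X < 7.1) = 0.48·0.6169 + 0.26·0.988175 + 0.26·1 = 0.813037.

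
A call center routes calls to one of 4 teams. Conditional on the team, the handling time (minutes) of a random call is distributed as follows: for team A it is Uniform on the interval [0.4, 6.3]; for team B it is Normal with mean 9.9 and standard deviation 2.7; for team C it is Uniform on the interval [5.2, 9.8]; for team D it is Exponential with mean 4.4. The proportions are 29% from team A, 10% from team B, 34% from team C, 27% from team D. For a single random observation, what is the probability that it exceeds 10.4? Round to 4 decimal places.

0.0681

Conditional on each team, P(X > 10.4): A: 0; B: 0.426542; C: 0; D: 0.0940775.
By total probability, P(X > 10.4) = 0.29·0 + 0.1·0.426542 + 0.34·0 + 0.27·0.0940775 = 0.0680551.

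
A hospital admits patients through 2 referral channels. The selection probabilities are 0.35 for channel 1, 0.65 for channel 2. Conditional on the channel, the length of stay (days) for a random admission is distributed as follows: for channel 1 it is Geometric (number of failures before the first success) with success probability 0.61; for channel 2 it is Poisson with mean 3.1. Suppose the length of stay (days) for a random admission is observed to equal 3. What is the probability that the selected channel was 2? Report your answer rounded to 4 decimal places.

Likelihoods P(X=3 | ·): 1: 0.0361846; 2: 0.223677.
Posterior ∝ prior × likelihood. Numerator for 2: 0.65·0.223677 = 0.14539.
Normalizing constant: 0.35·0.0361846 + 0.65·0.223677 = 0.158055.
P(2 | observation) = 0.14539 / 0.158055 = 0.919872.

0.9199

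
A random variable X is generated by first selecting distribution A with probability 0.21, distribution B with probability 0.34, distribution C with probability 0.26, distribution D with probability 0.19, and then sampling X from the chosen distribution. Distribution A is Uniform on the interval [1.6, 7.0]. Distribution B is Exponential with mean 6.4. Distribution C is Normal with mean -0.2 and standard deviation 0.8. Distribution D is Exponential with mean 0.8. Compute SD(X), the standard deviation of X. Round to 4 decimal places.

Per component, A: μ=4.3, E[X²]=20.92; B: μ=6.4, E[X²]=81.92; C: μ=-0.2, E[X²]=0.68; D: μ=0.8, E[X²]=1.28.
E[X] = 0.21·4.3 + 0.34·6.4 + 0.26·-0.2 + 0.19·0.8 = 3.179.
E[X²] = 0.21·20.92 + 0.34·81.92 + 0.26·0.68 + 0.19·1.28 = 32.666.
Var(X) = E[X²] − (E[X])² = 32.666 − 10.106 = 22.56.
SD(X) = √22.56 = 4.74973.

4.7497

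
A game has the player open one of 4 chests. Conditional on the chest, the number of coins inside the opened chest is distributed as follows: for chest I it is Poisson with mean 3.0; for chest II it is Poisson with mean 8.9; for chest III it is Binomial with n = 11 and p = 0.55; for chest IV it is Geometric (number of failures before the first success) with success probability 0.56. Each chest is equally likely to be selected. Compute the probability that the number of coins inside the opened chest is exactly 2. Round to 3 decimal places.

Conditional on each chest, P(X = 2): I: 0.224042; II: 0.00540168; III: 0.0125893; IV: 0.108416.
By total probability, P(X = 2) = 0.25·0.224042 + 0.25·0.00540168 + 0.25·0.0125893 + 0.25·0.108416 = 0.0876122.

0.088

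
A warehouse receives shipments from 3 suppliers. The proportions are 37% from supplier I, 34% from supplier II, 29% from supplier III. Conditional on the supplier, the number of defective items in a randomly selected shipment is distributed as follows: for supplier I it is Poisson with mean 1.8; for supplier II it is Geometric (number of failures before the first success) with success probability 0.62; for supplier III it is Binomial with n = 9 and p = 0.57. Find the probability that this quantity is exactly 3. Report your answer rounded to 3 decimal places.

Conditional on each supplier, P(X = 3): I: 0.160671; II: 0.0340206; III: 0.0983365.
By total probability, P(X = 3) = 0.37·0.160671 + 0.34·0.0340206 + 0.29·0.0983365 = 0.0995327.

0.100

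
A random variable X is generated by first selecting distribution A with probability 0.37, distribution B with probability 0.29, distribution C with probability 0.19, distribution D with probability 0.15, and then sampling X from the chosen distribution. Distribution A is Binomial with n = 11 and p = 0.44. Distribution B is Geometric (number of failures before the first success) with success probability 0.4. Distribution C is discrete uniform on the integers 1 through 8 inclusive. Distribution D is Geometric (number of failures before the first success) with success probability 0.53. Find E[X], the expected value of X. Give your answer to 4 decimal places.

3.2138

Component means — A: 4.84; B: 1.5; C: 4.5; D: 0.886792.
E[X] = 0.37·4.84 + 0.29·1.5 + 0.19·4.5 + 0.15·0.886792 = 3.21382.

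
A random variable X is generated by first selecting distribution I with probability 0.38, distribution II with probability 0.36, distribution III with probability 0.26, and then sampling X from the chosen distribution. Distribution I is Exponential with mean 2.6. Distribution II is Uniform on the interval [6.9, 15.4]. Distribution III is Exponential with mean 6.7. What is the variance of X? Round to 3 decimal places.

Per component, I: μ=2.6, E[X²]=13.52; II: μ=11.15, E[X²]=130.343; III: μ=6.7, E[X²]=89.78.
E[X] = 0.38·2.6 + 0.36·11.15 + 0.26·6.7 = 6.744.
E[X²] = 0.38·13.52 + 0.36·130.343 + 0.26·89.78 = 75.404.
Var(X) = E[X²] − (E[X])² = 75.404 − 45.4815 = 29.9225.

29.922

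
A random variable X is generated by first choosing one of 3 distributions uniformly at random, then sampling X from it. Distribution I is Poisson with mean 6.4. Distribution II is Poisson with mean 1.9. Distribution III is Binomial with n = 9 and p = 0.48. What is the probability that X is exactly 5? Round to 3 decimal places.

Conditional on each component, P(X = 5): I: 0.148674; II: 0.0308622; III: 0.234742.
By total probability, P(X = 5) = 0.333333·0.148674 + 0.333333·0.0308622 + 0.333333·0.234742 = 0.138092.

0.138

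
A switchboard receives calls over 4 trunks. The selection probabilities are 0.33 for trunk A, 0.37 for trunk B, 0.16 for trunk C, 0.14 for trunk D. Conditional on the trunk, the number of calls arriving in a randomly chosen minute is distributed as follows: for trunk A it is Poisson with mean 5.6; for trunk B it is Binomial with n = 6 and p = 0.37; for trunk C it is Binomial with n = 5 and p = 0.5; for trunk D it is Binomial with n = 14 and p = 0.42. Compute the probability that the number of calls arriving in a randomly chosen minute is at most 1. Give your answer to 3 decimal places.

Conditional on each trunk, P(X ≤ 1): A: 0.0244059; B: 0.282844; C: 0.1875; D: 0.00542996.
By total probability, P(X ≤ 1) = 0.33·0.0244059 + 0.37·0.282844 + 0.16·0.1875 + 0.14·0.00542996 = 0.143467.

0.143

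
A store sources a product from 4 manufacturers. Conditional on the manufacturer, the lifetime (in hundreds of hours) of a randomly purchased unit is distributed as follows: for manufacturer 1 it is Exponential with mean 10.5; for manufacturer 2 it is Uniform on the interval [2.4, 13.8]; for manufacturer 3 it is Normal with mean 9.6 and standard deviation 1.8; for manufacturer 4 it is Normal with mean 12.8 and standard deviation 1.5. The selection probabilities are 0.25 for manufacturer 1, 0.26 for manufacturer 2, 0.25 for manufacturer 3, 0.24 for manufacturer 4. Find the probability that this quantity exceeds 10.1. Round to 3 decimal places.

Conditional on each manufacturer, P(X > 10.1): 1: 0.382164; 2: 0.324561; 3: 0.390591; 4: 0.96407.
By total probability, P(X > 10.1) = 0.25·0.382164 + 0.26·0.324561 + 0.25·0.390591 + 0.24·0.96407 = 0.508952.

0.509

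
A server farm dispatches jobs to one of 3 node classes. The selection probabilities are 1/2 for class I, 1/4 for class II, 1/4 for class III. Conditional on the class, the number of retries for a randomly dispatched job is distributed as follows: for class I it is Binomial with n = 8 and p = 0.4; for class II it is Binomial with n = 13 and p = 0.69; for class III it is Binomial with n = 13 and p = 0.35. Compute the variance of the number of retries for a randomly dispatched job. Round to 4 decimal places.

8.0050

Per component, I: μ=3.2, E[X²]=12.16; II: μ=8.97, E[X²]=83.2416; III: μ=4.55, E[X²]=23.66.
E[X] = 0.5·3.2 + 0.25·8.97 + 0.25·4.55 = 4.98.
E[X²] = 0.5·12.16 + 0.25·83.2416 + 0.25·23.66 = 32.8054.
Var(X) = E[X²] − (E[X])² = 32.8054 − 24.8004 = 8.005.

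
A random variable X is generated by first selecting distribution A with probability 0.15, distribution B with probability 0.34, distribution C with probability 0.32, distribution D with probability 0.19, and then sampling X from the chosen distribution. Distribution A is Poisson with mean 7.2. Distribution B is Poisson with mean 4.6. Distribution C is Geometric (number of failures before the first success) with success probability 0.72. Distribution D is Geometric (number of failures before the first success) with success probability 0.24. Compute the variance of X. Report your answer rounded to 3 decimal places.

10.890

Per component, A: μ=7.2, E[X²]=59.04; B: μ=4.6, E[X²]=25.76; C: μ=0.388889, E[X²]=0.691358; D: μ=3.16667, E[X²]=23.2222.
E[X] = 0.15·7.2 + 0.34·4.6 + 0.32·0.388889 + 0.19·3.16667 = 3.37011.
E[X²] = 0.15·59.04 + 0.34·25.76 + 0.32·0.691358 + 0.19·23.2222 = 22.2479.
Var(X) = E[X²] − (E[X])² = 22.2479 − 11.3576 = 10.8902.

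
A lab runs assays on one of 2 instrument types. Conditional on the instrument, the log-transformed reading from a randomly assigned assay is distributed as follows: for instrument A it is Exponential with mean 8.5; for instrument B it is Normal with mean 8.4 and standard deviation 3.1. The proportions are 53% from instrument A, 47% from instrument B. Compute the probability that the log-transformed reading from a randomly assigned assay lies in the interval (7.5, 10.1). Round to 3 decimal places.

0.209

Conditional on each instrument, P(7.5 < X < 10.1): A: 0.10905; B: 0.322502.
By total probability, P(7.5 < X < 10.1) = 0.53·0.10905 + 0.47·0.322502 = 0.209372.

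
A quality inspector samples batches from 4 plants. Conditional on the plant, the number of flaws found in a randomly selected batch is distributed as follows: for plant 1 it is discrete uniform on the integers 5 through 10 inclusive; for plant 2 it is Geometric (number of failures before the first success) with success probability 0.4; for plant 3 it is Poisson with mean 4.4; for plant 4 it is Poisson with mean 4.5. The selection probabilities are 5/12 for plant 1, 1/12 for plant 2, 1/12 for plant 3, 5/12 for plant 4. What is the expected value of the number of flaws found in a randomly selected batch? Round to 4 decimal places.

Component means — 1: 7.5; 2: 1.5; 3: 4.4; 4: 4.5.
E[X] = 0.416667·7.5 + 0.0833333·1.5 + 0.0833333·4.4 + 0.416667·4.5 = 5.49167.

5.4917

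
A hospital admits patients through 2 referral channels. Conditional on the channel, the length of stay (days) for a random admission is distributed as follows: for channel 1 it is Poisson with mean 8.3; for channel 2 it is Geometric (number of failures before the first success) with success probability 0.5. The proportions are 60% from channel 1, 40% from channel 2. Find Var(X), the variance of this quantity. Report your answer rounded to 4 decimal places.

Per component, 1: μ=8.3, E[X²]=77.19; 2: μ=1, E[X²]=3.
E[X] = 0.6·8.3 + 0.4·1 = 5.38.
E[X²] = 0.6·77.19 + 0.4·3 = 47.514.
Var(X) = E[X²] − (E[X])² = 47.514 − 28.9444 = 18.5696.

18.5696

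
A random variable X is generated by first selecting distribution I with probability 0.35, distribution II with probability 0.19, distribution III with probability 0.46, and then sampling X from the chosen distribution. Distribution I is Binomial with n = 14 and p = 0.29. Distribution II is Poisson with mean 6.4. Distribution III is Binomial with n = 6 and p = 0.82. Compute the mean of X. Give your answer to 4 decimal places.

Component means — I: 4.06; II: 6.4; III: 4.92.
E[X] = 0.35·4.06 + 0.19·6.4 + 0.46·4.92 = 4.9002.

4.9002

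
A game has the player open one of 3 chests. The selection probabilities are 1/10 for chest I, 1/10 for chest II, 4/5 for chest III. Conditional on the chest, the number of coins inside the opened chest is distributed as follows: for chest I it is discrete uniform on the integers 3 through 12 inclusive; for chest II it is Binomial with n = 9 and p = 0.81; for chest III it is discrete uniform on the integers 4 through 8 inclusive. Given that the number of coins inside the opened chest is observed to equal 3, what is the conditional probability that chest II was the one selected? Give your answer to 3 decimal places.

Likelihoods P(X=3 | ·): I: 0.1; II: 0.00210018; III: 0.
Posterior ∝ prior × likelihood. Numerator for II: 0.1·0.00210018 = 0.000210018.
Normalizing constant: 0.1·0.1 + 0.1·0.00210018 + 0.8·0 = 0.01021.
P(II | observation) = 0.000210018 / 0.01021 = 0.0205698.

0.021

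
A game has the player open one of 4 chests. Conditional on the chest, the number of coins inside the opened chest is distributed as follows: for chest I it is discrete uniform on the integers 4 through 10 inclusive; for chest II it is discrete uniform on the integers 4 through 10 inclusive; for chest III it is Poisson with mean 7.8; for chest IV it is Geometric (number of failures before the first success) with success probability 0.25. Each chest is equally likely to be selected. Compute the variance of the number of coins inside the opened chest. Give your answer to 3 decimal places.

Per component, I: μ=7, E[X²]=53; II: μ=7, E[X²]=53; III: μ=7.8, E[X²]=68.64; IV: μ=3, E[X²]=21.
E[X] = 0.25·7 + 0.25·7 + 0.25·7.8 + 0.25·3 = 6.2.
E[X²] = 0.25·53 + 0.25·53 + 0.25·68.64 + 0.25·21 = 48.91.
Var(X) = E[X²] − (E[X])² = 48.91 − 38.44 = 10.47.

10.470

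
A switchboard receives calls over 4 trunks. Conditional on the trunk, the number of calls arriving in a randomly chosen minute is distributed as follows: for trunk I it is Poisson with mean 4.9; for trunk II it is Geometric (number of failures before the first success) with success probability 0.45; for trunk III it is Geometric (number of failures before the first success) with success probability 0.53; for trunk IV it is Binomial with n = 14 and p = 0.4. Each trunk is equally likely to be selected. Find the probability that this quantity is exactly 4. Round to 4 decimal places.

0.1002

Conditional on each trunk, P(X = 4): I: 0.178867; II: 0.0411778; III: 0.0258623; IV: 0.154948.
By total probability, P(X = 4) = 0.25·0.178867 + 0.25·0.0411778 + 0.25·0.0258623 + 0.25·0.154948 = 0.100214.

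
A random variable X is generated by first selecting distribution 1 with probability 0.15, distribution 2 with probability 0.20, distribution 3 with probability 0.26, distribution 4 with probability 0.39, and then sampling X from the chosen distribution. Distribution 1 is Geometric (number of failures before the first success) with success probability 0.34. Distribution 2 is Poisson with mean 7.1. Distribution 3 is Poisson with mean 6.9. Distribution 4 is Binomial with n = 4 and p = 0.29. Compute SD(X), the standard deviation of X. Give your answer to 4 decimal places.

Per component, 1: μ=1.94118, E[X²]=9.47751; 2: μ=7.1, E[X²]=57.51; 3: μ=6.9, E[X²]=54.51; 4: μ=1.16, E[X²]=2.1692.
E[X] = 0.15·1.94118 + 0.2·7.1 + 0.26·6.9 + 0.39·1.16 = 3.95758.
E[X²] = 0.15·9.47751 + 0.2·57.51 + 0.26·54.51 + 0.39·2.1692 = 27.9422.
Var(X) = E[X²] − (E[X])² = 27.9422 − 15.6624 = 12.2798.
SD(X) = √12.2798 = 3.50425.

3.5043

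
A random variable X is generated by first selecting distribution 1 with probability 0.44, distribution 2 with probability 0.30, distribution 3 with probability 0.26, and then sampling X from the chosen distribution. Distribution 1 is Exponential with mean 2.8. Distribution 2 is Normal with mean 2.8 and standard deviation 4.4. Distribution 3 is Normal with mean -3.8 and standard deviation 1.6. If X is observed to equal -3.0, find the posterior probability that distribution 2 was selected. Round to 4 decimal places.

Likelihoods f(-3.0 | ·): 1: 0; 2: 0.0380313; 3: 0.220041.
Posterior ∝ prior × likelihood. Numerator for 2: 0.3·0.0380313 = 0.0114094.
Normalizing constant: 0.44·0 + 0.3·0.0380313 + 0.26·0.220041 = 0.06862.
P(2 | observation) = 0.0114094 / 0.06862 = 0.166269.

0.1663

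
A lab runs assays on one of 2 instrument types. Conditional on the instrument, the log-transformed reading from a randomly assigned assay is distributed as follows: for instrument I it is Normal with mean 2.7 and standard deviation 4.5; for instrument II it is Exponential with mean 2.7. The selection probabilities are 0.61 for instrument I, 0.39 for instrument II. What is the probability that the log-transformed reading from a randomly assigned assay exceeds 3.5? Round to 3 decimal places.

Conditional on each instrument, P(X > 3.5): I: 0.429449; II: 0.273543.
By total probability, P(X > 3.5) = 0.61·0.429449 + 0.39·0.273543 = 0.368646.

0.369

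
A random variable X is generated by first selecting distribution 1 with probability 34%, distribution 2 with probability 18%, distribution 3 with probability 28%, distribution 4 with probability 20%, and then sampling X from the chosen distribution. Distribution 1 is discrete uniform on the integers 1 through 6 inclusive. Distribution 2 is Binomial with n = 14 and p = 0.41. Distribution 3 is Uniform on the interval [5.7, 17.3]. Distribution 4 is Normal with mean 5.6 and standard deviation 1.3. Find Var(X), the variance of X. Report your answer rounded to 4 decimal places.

15.4010

Per component, 1: μ=3.5, E[X²]=15.1667; 2: μ=5.74, E[X²]=36.3342; 3: μ=11.5, E[X²]=143.463; 4: μ=5.6, E[X²]=33.05.
E[X] = 0.34·3.5 + 0.18·5.74 + 0.28·11.5 + 0.2·5.6 = 6.5632.
E[X²] = 0.34·15.1667 + 0.18·36.3342 + 0.28·143.463 + 0.2·33.05 = 58.4766.
Var(X) = E[X²] − (E[X])² = 58.4766 − 43.0756 = 15.401.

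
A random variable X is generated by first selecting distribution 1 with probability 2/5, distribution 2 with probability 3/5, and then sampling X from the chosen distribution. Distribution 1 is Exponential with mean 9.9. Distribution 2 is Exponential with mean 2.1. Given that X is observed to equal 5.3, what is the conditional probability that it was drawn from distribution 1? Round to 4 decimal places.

Likelihoods f(5.3 | ·): 1: 0.0591376; 2: 0.0381684.
Posterior ∝ prior × likelihood. Numerator for 1: 0.4·0.0591376 = 0.023655.
Normalizing constant: 0.4·0.0591376 + 0.6·0.0381684 = 0.0465561.
P(1 | observation) = 0.023655 / 0.0465561 = 0.508098.

0.5081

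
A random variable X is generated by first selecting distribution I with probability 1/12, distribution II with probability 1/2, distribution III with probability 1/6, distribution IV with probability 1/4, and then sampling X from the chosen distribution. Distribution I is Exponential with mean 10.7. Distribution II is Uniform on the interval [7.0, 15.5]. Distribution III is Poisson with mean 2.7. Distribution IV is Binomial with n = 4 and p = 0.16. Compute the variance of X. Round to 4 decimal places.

36.4858

Per component, I: μ=10.7, E[X²]=228.98; II: μ=11.25, E[X²]=132.583; III: μ=2.7, E[X²]=9.99; IV: μ=0.64, E[X²]=0.9472.
E[X] = 0.0833333·10.7 + 0.5·11.25 + 0.166667·2.7 + 0.25·0.64 = 7.12667.
E[X²] = 0.0833333·228.98 + 0.5·132.583 + 0.166667·9.99 + 0.25·0.9472 = 87.2751.
Var(X) = E[X²] − (E[X])² = 87.2751 − 50.7894 = 36.4858.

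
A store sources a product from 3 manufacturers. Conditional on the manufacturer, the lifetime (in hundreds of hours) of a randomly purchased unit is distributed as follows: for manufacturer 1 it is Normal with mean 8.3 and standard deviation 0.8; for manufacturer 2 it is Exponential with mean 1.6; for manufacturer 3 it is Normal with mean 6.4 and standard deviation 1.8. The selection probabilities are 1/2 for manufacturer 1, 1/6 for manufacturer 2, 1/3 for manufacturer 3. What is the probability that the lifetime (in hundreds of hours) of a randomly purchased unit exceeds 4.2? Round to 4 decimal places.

Conditional on each manufacturer, P(X > 4.2): 1: 1; 2: 0.0724398; 3: 0.889188.
By total probability, P(X > 4.2) = 0.5·1 + 0.166667·0.0724398 + 0.333333·0.889188 = 0.808469.

0.8085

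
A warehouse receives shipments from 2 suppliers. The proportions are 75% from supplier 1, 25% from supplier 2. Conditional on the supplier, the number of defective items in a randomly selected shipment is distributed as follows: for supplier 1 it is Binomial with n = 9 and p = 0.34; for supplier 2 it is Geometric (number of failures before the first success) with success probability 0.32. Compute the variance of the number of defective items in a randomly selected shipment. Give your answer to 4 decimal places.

Per component, 1: μ=3.06, E[X²]=11.3832; 2: μ=2.125, E[X²]=11.1562.
E[X] = 0.75·3.06 + 0.25·2.125 = 2.82625.
E[X²] = 0.75·11.3832 + 0.25·11.1562 = 11.3265.
Var(X) = E[X²] − (E[X])² = 11.3265 − 7.98769 = 3.33877.

3.3388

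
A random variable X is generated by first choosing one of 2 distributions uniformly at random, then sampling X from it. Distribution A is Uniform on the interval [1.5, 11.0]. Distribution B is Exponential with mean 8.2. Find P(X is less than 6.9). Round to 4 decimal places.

Conditional on each component, P(X < 6.9): A: 0.568421; B: 0.568921.
By total probability, P(X < 6.9) = 0.5·0.568421 + 0.5·0.568921 = 0.568671.

0.5687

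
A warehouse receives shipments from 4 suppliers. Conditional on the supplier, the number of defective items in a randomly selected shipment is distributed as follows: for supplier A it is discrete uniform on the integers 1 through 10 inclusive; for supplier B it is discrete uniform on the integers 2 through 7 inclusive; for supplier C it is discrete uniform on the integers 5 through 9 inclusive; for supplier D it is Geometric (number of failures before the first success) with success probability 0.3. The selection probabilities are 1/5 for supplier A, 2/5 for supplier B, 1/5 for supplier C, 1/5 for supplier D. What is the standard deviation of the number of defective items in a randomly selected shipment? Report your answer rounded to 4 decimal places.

2.6627

Per component, A: μ=5.5, E[X²]=38.5; B: μ=4.5, E[X²]=23.1667; C: μ=7, E[X²]=51; D: μ=2.33333, E[X²]=13.2222.
E[X] = 0.2·5.5 + 0.4·4.5 + 0.2·7 + 0.2·2.33333 = 4.76667.
E[X²] = 0.2·38.5 + 0.4·23.1667 + 0.2·51 + 0.2·13.2222 = 29.8111.
Var(X) = E[X²] − (E[X])² = 29.8111 − 22.7211 = 7.09.
SD(X) = √7.09 = 2.66271.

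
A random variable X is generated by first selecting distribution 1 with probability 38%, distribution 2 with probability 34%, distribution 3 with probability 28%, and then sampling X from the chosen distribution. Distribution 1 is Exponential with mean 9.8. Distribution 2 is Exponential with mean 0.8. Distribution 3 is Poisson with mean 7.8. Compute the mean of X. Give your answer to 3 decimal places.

6.180

Component means — 1: 9.8; 2: 0.8; 3: 7.8.
E[X] = 0.38·9.8 + 0.34·0.8 + 0.28·7.8 = 6.18.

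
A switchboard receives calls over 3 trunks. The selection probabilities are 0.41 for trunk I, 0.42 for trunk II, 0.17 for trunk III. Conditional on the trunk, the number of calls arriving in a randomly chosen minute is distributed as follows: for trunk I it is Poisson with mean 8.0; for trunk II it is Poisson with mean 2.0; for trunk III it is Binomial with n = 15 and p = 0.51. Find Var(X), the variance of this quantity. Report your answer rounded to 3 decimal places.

Per component, I: μ=8, E[X²]=72; II: μ=2, E[X²]=6; III: μ=7.65, E[X²]=62.271.
E[X] = 0.41·8 + 0.42·2 + 0.17·7.65 = 5.4205.
E[X²] = 0.41·72 + 0.42·6 + 0.17·62.271 = 42.6261.
Var(X) = E[X²] − (E[X])² = 42.6261 − 29.3818 = 13.2442.

13.244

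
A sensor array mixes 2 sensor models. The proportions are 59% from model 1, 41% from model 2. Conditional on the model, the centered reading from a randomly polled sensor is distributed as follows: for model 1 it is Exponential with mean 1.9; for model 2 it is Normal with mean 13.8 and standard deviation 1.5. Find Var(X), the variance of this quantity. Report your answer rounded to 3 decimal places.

Per component, 1: μ=1.9, E[X²]=7.22; 2: μ=13.8, E[X²]=192.69.
E[X] = 0.59·1.9 + 0.41·13.8 = 6.779.
E[X²] = 0.59·7.22 + 0.41·192.69 = 83.2627.
Var(X) = E[X²] − (E[X])² = 83.2627 − 45.9548 = 37.3079.

37.308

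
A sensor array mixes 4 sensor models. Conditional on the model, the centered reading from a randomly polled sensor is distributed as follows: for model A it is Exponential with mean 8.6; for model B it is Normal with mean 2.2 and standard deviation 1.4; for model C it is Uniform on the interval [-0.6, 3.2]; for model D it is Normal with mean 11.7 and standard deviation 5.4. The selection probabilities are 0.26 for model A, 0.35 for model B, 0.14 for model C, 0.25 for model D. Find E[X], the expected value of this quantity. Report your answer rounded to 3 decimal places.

Component means — A: 8.6; B: 2.2; C: 1.3; D: 11.7.
E[X] = 0.26·8.6 + 0.35·2.2 + 0.14·1.3 + 0.25·11.7 = 6.113.

6.113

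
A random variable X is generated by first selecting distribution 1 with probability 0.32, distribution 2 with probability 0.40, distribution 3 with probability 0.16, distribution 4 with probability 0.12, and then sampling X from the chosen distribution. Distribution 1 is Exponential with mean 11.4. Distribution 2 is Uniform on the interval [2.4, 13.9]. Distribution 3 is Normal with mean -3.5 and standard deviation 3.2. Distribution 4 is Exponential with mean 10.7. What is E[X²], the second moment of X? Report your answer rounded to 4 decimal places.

For each component E[X²] = Var + (mean)², giving 1: 259.92; 2: 77.4433; 3: 22.49; 4: 228.98.
Overall E[X²] = 0.32·259.92 + 0.4·77.4433 + 0.16·22.49 + 0.12·228.98 = 145.228.

145.2277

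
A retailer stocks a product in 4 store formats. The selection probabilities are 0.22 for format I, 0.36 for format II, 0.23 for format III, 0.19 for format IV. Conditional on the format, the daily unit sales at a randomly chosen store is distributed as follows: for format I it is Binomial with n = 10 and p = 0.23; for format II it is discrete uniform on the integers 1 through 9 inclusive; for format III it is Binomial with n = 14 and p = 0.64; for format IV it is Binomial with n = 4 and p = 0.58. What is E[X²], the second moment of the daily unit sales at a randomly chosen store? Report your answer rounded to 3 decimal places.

For each component E[X²] = Var + (mean)², giving I: 7.061; II: 31.6667; III: 83.5072; IV: 6.3568.
Overall E[X²] = 0.22·7.061 + 0.36·31.6667 + 0.23·83.5072 + 0.19·6.3568 = 33.3679.

33.368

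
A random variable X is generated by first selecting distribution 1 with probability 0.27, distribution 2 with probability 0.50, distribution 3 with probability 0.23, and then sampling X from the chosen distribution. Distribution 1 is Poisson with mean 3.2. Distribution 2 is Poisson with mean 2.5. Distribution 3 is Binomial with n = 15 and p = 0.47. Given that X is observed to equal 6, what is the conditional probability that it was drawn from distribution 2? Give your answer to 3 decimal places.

0.195

Likelihoods P(X=6 | ·): 1: 0.060789; 2: 0.0278337; 3: 0.178022.
Posterior ∝ prior × likelihood. Numerator for 2: 0.5·0.0278337 = 0.0139169.
Normalizing constant: 0.27·0.060789 + 0.5·0.0278337 + 0.23·0.178022 = 0.071275.
P(2 | observation) = 0.0139169 / 0.071275 = 0.195256.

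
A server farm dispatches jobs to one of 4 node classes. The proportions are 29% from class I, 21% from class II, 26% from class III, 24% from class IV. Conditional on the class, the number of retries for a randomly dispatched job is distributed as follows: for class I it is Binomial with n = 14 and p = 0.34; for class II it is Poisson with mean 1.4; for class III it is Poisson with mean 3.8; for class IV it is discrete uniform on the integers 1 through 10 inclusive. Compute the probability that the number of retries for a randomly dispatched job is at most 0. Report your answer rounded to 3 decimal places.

Conditional on each class, P(X ≤ 0): I: 0.00297588; II: 0.246597; III: 0.0223708; IV: 0.
By total probability, P(X ≤ 0) = 0.29·0.00297588 + 0.21·0.246597 + 0.26·0.0223708 + 0.24·0 = 0.0584648.

0.058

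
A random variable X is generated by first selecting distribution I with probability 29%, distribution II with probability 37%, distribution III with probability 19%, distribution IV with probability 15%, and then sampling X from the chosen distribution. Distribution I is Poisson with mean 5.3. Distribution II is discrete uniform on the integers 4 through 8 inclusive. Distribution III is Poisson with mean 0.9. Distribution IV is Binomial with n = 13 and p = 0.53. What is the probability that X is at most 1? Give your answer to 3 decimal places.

Conditional on each component, P(X ≤ 1): I: 0.031447; II: 0; III: 0.772482; IV: 0.000855169.
By total probability, P(X ≤ 1) = 0.29·0.031447 + 0.37·0 + 0.19·0.772482 + 0.15·0.000855169 = 0.15602.

0.156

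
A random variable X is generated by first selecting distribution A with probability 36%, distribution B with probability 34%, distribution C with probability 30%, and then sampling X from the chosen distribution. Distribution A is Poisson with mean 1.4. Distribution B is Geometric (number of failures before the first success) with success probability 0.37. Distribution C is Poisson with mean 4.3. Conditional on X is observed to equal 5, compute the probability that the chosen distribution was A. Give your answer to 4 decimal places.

Likelihoods P(X=5 | ·): A: 0.0110521; B: 0.0367202; C: 0.166224.
Posterior ∝ prior × likelihood. Numerator for A: 0.36·0.0110521 = 0.00397877.
Normalizing constant: 0.36·0.0110521 + 0.34·0.0367202 + 0.3·0.166224 = 0.0663309.
P(A | observation) = 0.00397877 / 0.0663309 = 0.0599837.

0.0600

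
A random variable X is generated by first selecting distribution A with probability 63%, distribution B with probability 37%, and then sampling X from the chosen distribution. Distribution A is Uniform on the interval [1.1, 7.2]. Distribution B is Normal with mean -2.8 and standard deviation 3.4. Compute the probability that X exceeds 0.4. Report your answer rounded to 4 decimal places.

Conditional on each component, P(X > 0.4): A: 1; B: 0.173307.
By total probability, P(X > 0.4) = 0.63·1 + 0.37·0.173307 = 0.694124.

0.6941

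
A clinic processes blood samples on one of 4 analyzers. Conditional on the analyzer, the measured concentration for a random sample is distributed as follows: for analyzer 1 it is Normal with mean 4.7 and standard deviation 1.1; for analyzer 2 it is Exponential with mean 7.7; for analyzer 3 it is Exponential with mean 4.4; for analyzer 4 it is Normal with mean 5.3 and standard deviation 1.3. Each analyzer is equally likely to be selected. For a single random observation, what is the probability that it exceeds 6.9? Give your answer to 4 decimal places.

Conditional on each analyzer, P(X > 6.9): 1: 0.0227501; 2: 0.408157; 3: 0.208424; 4: 0.109205.
By total probability, P(X > 6.9) = 0.25·0.0227501 + 0.25·0.408157 + 0.25·0.208424 + 0.25·0.109205 = 0.187134.

0.1871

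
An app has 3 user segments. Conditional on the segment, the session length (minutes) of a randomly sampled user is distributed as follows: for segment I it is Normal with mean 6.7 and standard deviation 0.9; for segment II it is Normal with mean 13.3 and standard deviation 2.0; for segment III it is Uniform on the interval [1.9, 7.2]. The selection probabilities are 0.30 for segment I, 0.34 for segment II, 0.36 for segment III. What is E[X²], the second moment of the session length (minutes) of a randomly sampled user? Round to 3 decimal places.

83.508

For each component E[X²] = Var + (mean)², giving I: 45.7; II: 180.89; III: 23.0433.
Overall E[X²] = 0.3·45.7 + 0.34·180.89 + 0.36·23.0433 = 83.5082.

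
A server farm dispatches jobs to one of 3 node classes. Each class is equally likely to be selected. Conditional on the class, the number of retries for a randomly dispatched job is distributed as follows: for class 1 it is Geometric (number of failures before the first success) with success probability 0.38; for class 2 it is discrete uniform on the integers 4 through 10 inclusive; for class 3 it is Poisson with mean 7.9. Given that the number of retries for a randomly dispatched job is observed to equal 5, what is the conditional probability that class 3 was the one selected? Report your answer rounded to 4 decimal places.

0.3486

Likelihoods P(X=5 | ·): 1: 0.034813; 2: 0.142857; 3: 0.0950666.
Posterior ∝ prior × likelihood. Numerator for 3: 0.333333·0.0950666 = 0.0316889.
Normalizing constant: 0.333333·0.034813 + 0.333333·0.142857 + 0.333333·0.0950666 = 0.0909123.
P(3 | observation) = 0.0316889 / 0.0909123 = 0.348565.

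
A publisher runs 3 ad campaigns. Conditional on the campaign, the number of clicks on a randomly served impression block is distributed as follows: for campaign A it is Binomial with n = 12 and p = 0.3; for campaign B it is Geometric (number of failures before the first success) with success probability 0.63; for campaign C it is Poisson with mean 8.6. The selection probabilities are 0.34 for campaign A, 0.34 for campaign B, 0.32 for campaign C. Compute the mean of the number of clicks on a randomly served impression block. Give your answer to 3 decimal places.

4.176

Component means — A: 3.6; B: 0.587302; C: 8.6.
E[X] = 0.34·3.6 + 0.34·0.587302 + 0.32·8.6 = 4.17568.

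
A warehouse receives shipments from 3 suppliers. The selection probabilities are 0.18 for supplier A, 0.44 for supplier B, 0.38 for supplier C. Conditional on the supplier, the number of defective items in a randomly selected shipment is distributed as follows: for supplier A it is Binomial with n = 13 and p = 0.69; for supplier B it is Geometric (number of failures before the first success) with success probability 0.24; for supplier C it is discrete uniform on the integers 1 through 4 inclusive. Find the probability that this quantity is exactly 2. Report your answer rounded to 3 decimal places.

Conditional on each supplier, P(X = 2): A: 9.43564e-05; B: 0.138624; C: 0.25.
By total probability, P(X = 2) = 0.18·9.43564e-05 + 0.44·0.138624 + 0.38·0.25 = 0.156012.

0.156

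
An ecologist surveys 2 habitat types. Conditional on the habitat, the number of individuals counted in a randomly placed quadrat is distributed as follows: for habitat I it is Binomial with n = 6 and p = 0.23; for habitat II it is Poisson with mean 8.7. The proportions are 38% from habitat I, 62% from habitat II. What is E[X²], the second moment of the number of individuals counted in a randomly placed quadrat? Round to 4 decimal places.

For each component E[X²] = Var + (mean)², giving I: 2.967; II: 84.39.
Overall E[X²] = 0.38·2.967 + 0.62·84.39 = 53.4493.

53.4493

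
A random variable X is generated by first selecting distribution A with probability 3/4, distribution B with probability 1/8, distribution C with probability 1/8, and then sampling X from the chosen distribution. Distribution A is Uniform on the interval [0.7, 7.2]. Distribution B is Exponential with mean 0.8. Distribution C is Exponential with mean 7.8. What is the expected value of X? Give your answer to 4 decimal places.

4.0375

Component means — A: 3.95; B: 0.8; C: 7.8.
E[X] = 0.75·3.95 + 0.125·0.8 + 0.125·7.8 = 4.0375.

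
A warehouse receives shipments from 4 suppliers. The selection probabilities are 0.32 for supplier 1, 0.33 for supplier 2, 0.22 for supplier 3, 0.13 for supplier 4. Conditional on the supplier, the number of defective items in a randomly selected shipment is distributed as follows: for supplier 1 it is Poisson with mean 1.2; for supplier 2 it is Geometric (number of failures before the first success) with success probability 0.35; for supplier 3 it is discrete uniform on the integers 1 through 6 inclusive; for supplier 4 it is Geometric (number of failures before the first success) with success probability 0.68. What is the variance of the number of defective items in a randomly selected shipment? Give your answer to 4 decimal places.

Per component, 1: μ=1.2, E[X²]=2.64; 2: μ=1.85714, E[X²]=8.7551; 3: μ=3.5, E[X²]=15.1667; 4: μ=0.470588, E[X²]=0.913495.
E[X] = 0.32·1.2 + 0.33·1.85714 + 0.22·3.5 + 0.13·0.470588 = 1.82803.
E[X²] = 0.32·2.64 + 0.33·8.7551 + 0.22·15.1667 + 0.13·0.913495 = 7.1894.
Var(X) = E[X²] − (E[X])² = 7.1894 − 3.34171 = 3.8477.

3.8477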